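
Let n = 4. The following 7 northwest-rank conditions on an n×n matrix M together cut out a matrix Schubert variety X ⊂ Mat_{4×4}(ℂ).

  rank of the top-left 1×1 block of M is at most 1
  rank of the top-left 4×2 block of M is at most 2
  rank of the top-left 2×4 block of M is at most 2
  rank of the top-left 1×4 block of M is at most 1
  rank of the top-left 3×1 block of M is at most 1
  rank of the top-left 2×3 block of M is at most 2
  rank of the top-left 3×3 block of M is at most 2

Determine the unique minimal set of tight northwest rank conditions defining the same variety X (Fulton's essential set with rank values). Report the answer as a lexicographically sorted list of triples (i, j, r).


Reconstructing r_w from the 7 given conditions:

  R[1]: 1 | 1 | 1 | 1
  R[2]: 1 | 2 | 2 | 2
  R[3]: 1 | 2 | 2 | 3
  R[4]: 1 | 2 | 3 | 4

so w = (1, 2, 4, 3).

D(w) has 1 cell with 1 SE-corner; essential set:

[(3, 3, 2)]


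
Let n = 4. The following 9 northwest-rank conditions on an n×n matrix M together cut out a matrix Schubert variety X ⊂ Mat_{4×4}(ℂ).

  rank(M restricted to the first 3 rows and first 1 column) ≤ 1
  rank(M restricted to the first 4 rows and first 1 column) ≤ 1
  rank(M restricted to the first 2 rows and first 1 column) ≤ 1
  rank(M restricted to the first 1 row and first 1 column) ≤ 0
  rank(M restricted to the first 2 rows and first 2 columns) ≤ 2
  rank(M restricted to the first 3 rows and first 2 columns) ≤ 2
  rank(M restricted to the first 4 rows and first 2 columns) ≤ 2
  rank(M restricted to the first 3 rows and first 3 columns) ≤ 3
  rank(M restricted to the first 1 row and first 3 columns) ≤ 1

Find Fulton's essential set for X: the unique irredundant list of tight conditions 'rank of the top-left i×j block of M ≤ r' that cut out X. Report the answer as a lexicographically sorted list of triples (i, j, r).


The tightest implied rank at each (i,j), from the 9 conditions:

  R[1]: 0 | 1 | 1 | 1
  R[2]: 1 | 2 | 2 | 2
  R[3]: 1 | 2 | 3 | 3
  R[4]: 1 | 2 | 3 | 4

giving w = (2, 1, 3, 4) via Δ²R.

D(w) has 1 cell with 1 SE-corner; essential set:

[(1, 1, 0)]


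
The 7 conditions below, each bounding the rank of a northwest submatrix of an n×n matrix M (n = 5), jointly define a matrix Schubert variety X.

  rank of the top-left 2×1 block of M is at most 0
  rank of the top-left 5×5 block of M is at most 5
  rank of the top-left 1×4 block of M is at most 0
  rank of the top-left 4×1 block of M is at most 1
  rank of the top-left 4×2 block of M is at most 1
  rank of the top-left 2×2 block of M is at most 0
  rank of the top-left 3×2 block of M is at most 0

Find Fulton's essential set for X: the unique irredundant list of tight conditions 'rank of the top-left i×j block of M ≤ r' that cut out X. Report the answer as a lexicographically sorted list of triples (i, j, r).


The tightest implied rank at each (i,j), from the 7 conditions:

  0 | 0 | 0 | 0 | 1
  0 | 0 | 1 | 1 | 2
  0 | 0 | 1 | 2 | 3
  1 | 1 | 2 | 3 | 4
  1 | 2 | 3 | 4 | 5

second differences of R give the permutation w = (5, 3, 4, 1, 2).

Rothe diagram D(w) (8 cells), 2 SE-corners (essential conditions):

[(1, 4, 0), (3, 2, 0)]


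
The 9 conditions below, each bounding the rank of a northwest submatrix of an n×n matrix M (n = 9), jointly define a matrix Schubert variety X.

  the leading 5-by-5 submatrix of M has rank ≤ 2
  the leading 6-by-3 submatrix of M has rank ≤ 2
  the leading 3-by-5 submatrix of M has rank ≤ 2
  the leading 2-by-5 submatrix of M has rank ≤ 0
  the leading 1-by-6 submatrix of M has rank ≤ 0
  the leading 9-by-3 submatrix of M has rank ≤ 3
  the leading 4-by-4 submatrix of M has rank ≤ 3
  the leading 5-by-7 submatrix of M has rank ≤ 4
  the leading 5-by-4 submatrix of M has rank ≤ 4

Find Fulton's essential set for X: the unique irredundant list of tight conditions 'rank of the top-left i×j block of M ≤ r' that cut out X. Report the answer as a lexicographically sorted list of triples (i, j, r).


Rank table r_w(9×9) implied by the 9 constraints:

  R[1]: 0 | 0 | 0 | 0 | 0 | 0 | 1 | 1 | 1
  R[2]: 0 | 0 | 0 | 0 | 0 | 1 | 2 | 2 | 2
  R[3]: 1 | 1 | 1 | 1 | 1 | 2 | 3 | 3 | 3
  R[4]: 1 | 2 | 2 | 2 | 2 | 3 | 4 | 4 | 4
  R[5]: 1 | 2 | 2 | 2 | 2 | 3 | 4 | 5 | 5
  R[6]: 1 | 2 | 2 | 3 | 3 | 4 | 5 | 6 | 6
  R[7]: 1 | 2 | 3 | 4 | 4 | 5 | 6 | 7 | 7
  R[8]: 1 | 2 | 3 | 4 | 5 | 6 | 7 | 8 | 8
  R[9]: 1 | 2 | 3 | 4 | 5 | 6 | 7 | 8 | 9

the unique w with this rank table is (7, 6, 1, 2, 8, 4, 3, 5, 9).

|D(w)|=15, |Ess(w)|=4:

[(1, 6, 0), (2, 5, 0), (5, 5, 2), (6, 3, 2)]


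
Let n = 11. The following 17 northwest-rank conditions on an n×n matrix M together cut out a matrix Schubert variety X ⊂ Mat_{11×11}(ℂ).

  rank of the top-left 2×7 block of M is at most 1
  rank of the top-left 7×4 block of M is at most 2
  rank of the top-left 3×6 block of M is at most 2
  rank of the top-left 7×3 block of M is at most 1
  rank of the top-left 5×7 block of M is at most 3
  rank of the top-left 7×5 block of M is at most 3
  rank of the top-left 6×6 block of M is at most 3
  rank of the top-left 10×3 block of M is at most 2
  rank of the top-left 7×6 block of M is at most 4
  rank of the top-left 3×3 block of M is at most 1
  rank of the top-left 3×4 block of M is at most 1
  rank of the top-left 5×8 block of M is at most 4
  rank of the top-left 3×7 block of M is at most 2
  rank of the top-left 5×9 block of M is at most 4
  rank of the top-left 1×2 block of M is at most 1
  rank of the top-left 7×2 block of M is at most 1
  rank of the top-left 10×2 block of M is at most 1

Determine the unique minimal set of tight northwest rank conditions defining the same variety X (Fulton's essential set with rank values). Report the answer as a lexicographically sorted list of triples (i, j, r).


Reconstructing r_w from the 17 given conditions:

  R[1]: 1 1 1 1 1 1 1 1 1 1 1
  R[2]: 1 1 1 1 1 1 1 2 2 2 2
  R[3]: 1 1 1 1 2 2 2 3 3 3 3
  R[4]: 1 1 1 2 3 3 3 4 4 4 4
  R[5]: 1 1 1 2 3 3 3 4 4 5 5
  R[6]: 1 1 1 2 3 3 4 5 5 6 6
  R[7]: 1 1 1 2 3 4 5 6 6 7 7
  R[8]: 1 1 2 3 4 5 6 7 7 8 8
  R[9]: 1 1 2 3 4 5 6 7 8 9 9
  R[10]: 1 1 2 3 4 5 6 7 8 9 10
  R[11]: 1 2 3 4 5 6 7 8 9 10 11

giving w = (1, 8, 5, 4, 10, 7, 6, 3, 9, 11, 2) via Δ²R.

D(w) has 24 cells with 7 SE-corners; essential set:

[(2, 7, 1), (3, 4, 1), (5, 7, 3), (5, 9, 4), (6, 6, 3), (7, 3, 1), (10, 2, 1)]


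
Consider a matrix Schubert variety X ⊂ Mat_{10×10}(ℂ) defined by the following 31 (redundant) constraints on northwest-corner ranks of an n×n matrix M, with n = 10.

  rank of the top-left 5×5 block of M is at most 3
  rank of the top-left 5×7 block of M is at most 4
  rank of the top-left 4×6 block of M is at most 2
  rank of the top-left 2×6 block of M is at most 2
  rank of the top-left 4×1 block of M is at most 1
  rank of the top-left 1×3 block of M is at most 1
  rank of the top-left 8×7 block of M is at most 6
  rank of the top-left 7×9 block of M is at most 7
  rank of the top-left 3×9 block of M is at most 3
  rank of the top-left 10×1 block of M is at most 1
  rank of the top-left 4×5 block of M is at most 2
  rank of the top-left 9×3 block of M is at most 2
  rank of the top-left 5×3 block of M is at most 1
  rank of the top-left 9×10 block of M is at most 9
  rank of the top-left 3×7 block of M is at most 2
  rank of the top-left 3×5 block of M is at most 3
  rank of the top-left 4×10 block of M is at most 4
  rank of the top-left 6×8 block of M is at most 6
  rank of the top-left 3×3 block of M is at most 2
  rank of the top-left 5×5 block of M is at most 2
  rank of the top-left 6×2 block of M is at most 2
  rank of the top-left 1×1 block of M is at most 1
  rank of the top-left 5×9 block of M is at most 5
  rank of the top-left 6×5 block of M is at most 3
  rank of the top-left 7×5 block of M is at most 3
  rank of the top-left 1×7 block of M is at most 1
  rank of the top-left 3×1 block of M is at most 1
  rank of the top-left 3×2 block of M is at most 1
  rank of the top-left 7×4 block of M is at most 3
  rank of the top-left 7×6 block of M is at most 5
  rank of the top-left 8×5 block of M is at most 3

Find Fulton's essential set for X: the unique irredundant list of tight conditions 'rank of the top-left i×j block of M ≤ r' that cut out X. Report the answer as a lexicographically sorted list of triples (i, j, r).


Computing R[i][j] = min implied NW-rank bound (n=10, 31 conditions):

  row 1: 1 | 1 | 1 | 1 | 1 | 1 | 1 | 1 | 1 | 1
  row 2: 1 | 1 | 1 | 2 | 2 | 2 | 2 | 2 | 2 | 2
  row 3: 1 | 1 | 1 | 2 | 2 | 2 | 2 | 3 | 3 | 3
  row 4: 1 | 1 | 1 | 2 | 2 | 2 | 3 | 4 | 4 | 4
  row 5: 1 | 1 | 1 | 2 | 2 | 3 | 4 | 5 | 5 | 5
  row 6: 1 | 2 | 2 | 3 | 3 | 4 | 5 | 6 | 6 | 6
  row 7: 1 | 2 | 2 | 3 | 3 | 4 | 5 | 6 | 7 | 7
  row 8: 1 | 2 | 2 | 3 | 3 | 4 | 5 | 6 | 7 | 8
  row 9: 1 | 2 | 2 | 3 | 4 | 5 | 6 | 7 | 8 | 9
  row 10: 1 | 2 | 3 | 4 | 5 | 6 | 7 | 8 | 9 | 10

giving w = (1, 4, 8, 7, 6, 2, 9, 10, 5, 3) via Δ²R.

Rothe diagram D(w) (19 cells), 6 SE-corners (essential conditions):

[(3, 7, 2), (4, 6, 2), (5, 3, 1), (5, 5, 2), (8, 5, 3), (9, 3, 2)]


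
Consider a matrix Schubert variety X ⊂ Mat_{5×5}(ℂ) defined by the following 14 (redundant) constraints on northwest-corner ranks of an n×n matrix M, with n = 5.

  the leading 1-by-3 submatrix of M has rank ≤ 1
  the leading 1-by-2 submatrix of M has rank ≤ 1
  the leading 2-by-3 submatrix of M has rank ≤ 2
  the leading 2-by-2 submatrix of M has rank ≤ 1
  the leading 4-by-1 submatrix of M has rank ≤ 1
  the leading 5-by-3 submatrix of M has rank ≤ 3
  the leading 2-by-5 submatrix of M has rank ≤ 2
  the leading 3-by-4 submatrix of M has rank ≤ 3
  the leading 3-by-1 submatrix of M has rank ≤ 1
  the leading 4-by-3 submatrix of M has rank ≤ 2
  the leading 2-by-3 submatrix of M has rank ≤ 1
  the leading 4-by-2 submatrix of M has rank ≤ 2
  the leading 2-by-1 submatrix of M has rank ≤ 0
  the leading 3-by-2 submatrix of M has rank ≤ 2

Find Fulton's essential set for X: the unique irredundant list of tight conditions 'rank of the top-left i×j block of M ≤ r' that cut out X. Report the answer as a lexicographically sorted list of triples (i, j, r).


The tightest implied rank at each (i,j), from the 14 conditions:

  R[1]: 0 | 1 | 1 | 1 | 1
  R[2]: 0 | 1 | 1 | 2 | 2
  R[3]: 1 | 2 | 2 | 3 | 3
  R[4]: 1 | 2 | 2 | 3 | 4
  R[5]: 1 | 2 | 3 | 4 | 5

reading off 1-entries of Δ²R: w = (2, 4, 1, 5, 3).

Rothe diagram D(w) (4 cells), 3 SE-corners (essential conditions):

[(2, 1, 0), (2, 3, 1), (4, 3, 2)]


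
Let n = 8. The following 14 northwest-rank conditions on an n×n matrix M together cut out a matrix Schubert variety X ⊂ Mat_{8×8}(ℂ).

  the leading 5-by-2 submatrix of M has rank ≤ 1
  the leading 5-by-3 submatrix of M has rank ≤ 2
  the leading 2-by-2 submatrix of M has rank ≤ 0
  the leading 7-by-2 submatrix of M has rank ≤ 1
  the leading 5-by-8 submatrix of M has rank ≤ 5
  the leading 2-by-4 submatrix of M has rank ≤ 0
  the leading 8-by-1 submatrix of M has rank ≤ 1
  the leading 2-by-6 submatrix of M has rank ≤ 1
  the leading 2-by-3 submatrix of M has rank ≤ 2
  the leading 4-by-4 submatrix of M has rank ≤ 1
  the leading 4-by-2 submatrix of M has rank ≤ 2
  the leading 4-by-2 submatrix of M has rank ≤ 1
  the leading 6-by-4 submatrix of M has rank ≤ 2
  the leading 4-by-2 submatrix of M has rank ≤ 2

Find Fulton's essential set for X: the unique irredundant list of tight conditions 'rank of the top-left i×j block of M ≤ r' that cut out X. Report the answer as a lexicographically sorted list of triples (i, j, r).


Reconstructing r_w from the 14 given conditions:

  row 1: 0  0  0  0  1  1  1  1
  row 2: 0  0  0  0  1  1  2  2
  row 3: 1  1  1  1  2  2  3  3
  row 4: 1  1  1  1  2  3  4  4
  row 5: 1  1  2  2  3  4  5  5
  row 6: 1  1  2  2  3  4  5  6
  row 7: 1  1  2  3  4  5  6  7
  row 8: 1  2  3  4  5  6  7  8

reading off 1-entries of Δ²R: w = (5, 7, 1, 6, 3, 8, 4, 2).

Fulton essential set (5 of the 16 Rothe cells):

[(2, 4, 0), (2, 6, 1), (4, 4, 1), (6, 4, 2), (7, 2, 1)]


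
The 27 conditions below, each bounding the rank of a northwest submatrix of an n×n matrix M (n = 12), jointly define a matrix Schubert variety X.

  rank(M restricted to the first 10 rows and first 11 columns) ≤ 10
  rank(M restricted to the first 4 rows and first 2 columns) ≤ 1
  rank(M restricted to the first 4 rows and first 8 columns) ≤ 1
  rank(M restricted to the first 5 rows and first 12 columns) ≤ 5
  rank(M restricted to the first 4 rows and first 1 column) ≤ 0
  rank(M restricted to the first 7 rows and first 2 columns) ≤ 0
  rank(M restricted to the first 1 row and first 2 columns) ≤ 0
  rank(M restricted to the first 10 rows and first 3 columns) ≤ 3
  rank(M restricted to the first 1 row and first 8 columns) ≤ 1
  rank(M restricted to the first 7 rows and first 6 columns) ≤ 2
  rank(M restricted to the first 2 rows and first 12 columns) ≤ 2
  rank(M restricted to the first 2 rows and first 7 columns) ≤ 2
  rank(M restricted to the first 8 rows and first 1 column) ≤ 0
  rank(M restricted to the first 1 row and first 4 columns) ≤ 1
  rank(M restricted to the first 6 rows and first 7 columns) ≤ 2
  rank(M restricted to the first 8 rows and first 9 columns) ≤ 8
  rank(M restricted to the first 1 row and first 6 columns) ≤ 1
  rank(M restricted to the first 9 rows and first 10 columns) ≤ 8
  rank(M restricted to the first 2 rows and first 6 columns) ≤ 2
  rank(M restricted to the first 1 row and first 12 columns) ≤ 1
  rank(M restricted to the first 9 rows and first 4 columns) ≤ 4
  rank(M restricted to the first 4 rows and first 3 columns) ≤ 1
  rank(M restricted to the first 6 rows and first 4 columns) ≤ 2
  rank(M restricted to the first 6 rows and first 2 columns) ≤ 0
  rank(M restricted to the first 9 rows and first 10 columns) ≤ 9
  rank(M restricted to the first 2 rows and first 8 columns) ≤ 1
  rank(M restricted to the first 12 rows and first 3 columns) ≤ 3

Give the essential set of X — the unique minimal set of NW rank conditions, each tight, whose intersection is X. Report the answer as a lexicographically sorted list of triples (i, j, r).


The tightest implied rank at each (i,j), from the 27 conditions:

  0, 0, 1, 1, 1, 1, 1, 1, 1, 1, 1, 1
  0, 0, 1, 1, 1, 1, 1, 1, 2, 2, 2, 2
  0, 0, 1, 1, 1, 1, 1, 1, 2, 3, 3, 3
  0, 0, 1, 1, 1, 1, 1, 1, 2, 3, 4, 4
  0, 0, 1, 2, 2, 2, 2, 2, 3, 4, 5, 5
  0, 0, 1, 2, 2, 2, 2, 3, 4, 5, 6, 6
  0, 0, 1, 2, 2, 2, 3, 4, 5, 6, 7, 7
  0, 1, 2, 3, 3, 3, 4, 5, 6, 7, 8, 8
  1, 2, 3, 4, 4, 4, 5, 6, 7, 8, 9, 9
  1, 2, 3, 4, 5, 5, 6, 7, 8, 9, 10, 10
  1, 2, 3, 4, 5, 6, 7, 8, 9, 10, 11, 11
  1, 2, 3, 4, 5, 6, 7, 8, 9, 10, 11, 12

the unique w with this rank table is (3, 9, 10, 11, 4, 8, 7, 2, 1, 5, 6, 12).

ℓ(w)=35; the 5 essential cells (i,j,r):

[(4, 8, 1), (6, 7, 2), (7, 2, 0), (7, 6, 2), (8, 1, 0)]


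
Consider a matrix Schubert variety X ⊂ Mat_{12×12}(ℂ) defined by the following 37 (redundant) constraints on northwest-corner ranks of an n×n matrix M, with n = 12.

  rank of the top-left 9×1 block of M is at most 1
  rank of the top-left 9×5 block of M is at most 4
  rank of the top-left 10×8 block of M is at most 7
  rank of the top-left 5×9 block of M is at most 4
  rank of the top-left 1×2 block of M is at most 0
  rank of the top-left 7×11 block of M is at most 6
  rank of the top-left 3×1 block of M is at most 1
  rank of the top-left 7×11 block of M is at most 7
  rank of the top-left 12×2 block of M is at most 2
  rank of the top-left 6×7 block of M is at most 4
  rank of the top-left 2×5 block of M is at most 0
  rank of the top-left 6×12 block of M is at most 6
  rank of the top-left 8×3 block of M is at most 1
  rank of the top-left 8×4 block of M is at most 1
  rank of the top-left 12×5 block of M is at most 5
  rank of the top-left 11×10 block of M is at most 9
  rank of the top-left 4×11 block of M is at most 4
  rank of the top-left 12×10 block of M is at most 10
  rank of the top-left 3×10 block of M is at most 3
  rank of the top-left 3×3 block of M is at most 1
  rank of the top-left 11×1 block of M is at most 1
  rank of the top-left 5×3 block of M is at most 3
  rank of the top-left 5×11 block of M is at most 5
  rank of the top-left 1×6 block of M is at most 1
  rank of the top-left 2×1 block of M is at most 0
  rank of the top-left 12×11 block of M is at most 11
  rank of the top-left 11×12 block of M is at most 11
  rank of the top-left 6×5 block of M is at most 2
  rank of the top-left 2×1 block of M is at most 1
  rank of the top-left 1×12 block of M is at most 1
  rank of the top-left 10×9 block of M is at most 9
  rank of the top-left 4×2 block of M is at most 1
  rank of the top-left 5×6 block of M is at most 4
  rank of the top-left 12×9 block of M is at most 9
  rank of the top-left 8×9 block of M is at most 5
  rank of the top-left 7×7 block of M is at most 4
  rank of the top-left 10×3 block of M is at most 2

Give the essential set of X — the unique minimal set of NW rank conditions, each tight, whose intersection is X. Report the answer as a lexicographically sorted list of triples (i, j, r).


Rank table r_w(12×12) implied by the 37 constraints:

  row 1: 0  0  0  0  0  1  1  1  1  1  1  1
  row 2: 0  0  0  0  0  1  2  2  2  2  2  2
  row 3: 1  1  1  1  1  2  3  3  3  3  3  3
  row 4: 1  1  1  1  2  3  4  4  4  4  4  4
  row 5: 1  1  1  1  2  3  4  4  4  5  5  5
  row 6: 1  1  1  1  2  3  4  5  5  6  6  6
  row 7: 1  1  1  1  2  3  4  5  5  6  6  7
  row 8: 1  1  1  1  2  3  4  5  5  6  7  8
  row 9: 1  2  2  2  3  4  5  6  6  7  8  9
  row 10: 1  2  2  3  4  5  6  7  7  8  9  10
  row 11: 1  2  3  4  5  6  7  8  8  9  10  11
  row 12: 1  2  3  4  5  6  7  8  9  10  11  12

second differences of R give the permutation w = (6, 7, 1, 5, 10, 8, 12, 11, 2, 4, 3, 9).

ℓ(w)=31; the 6 essential cells (i,j,r):

[(2, 5, 0), (5, 9, 4), (7, 11, 6), (8, 4, 1), (8, 9, 5), (10, 3, 2)]


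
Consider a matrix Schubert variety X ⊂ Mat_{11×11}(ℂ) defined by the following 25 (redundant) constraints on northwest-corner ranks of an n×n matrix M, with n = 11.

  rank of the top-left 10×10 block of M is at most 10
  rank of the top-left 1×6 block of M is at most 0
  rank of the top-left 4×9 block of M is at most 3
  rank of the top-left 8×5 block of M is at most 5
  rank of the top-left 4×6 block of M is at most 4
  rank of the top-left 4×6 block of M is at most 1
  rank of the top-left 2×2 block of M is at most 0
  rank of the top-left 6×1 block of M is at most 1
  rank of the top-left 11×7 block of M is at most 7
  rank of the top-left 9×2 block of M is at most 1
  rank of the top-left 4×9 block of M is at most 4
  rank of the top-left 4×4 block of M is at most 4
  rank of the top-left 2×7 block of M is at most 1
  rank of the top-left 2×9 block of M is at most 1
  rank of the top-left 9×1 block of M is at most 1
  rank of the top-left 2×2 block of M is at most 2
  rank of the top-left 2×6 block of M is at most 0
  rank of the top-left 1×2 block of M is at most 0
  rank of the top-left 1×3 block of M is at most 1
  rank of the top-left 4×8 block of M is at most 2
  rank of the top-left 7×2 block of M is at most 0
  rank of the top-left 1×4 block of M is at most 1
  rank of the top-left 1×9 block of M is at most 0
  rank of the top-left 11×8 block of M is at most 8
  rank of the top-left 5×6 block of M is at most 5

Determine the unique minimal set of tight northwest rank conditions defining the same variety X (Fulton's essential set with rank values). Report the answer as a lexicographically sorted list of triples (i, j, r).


Reconstructing r_w from the 25 given conditions:

  0 0 0 0 0 0 0 0 0 1 1
  0 0 0 0 0 0 1 1 1 2 2
  0 0 1 1 1 1 2 2 2 3 3
  0 0 1 1 1 1 2 2 3 4 4
  0 0 1 2 2 2 3 3 4 5 5
  0 0 1 2 3 3 4 4 5 6 6
  0 0 1 2 3 4 5 5 6 7 7
  1 1 2 3 4 5 6 6 7 8 8
  1 1 2 3 4 5 6 7 8 9 9
  1 2 3 4 5 6 7 8 9 10 10
  1 2 3 4 5 6 7 8 9 10 11

giving w = (10, 7, 3, 9, 4, 5, 6, 1, 8, 2, 11) via Δ²R.

D(w) has 30 cells with 6 SE-corners; essential set:

[(1, 9, 0), (2, 6, 0), (4, 6, 1), (4, 8, 2), (7, 2, 0), (9, 2, 1)]


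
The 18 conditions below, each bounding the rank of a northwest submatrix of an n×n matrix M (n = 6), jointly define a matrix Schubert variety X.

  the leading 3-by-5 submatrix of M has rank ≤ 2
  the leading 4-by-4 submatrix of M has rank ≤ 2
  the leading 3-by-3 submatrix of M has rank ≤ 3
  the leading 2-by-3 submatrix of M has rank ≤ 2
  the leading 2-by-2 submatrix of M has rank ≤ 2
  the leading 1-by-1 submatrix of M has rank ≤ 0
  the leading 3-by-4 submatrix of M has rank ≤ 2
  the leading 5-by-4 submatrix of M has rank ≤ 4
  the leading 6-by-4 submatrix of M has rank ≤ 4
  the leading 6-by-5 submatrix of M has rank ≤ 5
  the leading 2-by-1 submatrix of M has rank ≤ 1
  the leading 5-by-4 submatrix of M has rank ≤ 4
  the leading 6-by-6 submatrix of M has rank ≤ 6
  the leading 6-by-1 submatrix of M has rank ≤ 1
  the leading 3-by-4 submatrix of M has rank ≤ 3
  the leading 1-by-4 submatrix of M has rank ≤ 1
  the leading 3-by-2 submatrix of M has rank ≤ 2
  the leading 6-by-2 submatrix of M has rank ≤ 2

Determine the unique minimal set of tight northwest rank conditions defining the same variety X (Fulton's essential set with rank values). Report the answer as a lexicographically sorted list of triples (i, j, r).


Reconstructing r_w from the 18 given conditions:

  row 1: 0 | 1 | 1 | 1 | 1 | 1
  row 2: 1 | 2 | 2 | 2 | 2 | 2
  row 3: 1 | 2 | 2 | 2 | 2 | 3
  row 4: 1 | 2 | 2 | 2 | 3 | 4
  row 5: 1 | 2 | 3 | 3 | 4 | 5
  row 6: 1 | 2 | 3 | 4 | 5 | 6

hence w(1..6) = (2, 1, 6, 5, 3, 4).

Fulton essential set (3 of the 6 Rothe cells):

[(1, 1, 0), (3, 5, 2), (4, 4, 2)]


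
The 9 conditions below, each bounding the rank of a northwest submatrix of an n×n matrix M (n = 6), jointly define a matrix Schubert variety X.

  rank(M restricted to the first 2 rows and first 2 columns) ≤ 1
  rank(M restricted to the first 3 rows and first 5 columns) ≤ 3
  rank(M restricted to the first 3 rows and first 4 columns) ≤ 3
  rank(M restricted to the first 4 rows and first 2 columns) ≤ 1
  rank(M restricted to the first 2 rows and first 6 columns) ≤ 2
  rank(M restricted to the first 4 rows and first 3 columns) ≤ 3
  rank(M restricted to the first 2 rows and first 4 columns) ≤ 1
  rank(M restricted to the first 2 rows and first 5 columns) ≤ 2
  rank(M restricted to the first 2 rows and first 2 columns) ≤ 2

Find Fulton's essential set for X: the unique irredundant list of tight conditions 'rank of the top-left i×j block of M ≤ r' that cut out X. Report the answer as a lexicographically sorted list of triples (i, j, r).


Reconstructing r_w from the 9 given conditions:

  1  1  1  1  1  1
  1  1  1  1  2  2
  1  1  2  2  3  3
  1  1  2  3  4  4
  1  2  3  4  5  5
  1  2  3  4  5  6

hence w(1..6) = (1, 5, 3, 4, 2, 6).

Fulton essential set (2 of the 5 Rothe cells):

[(2, 4, 1), (4, 2, 1)]


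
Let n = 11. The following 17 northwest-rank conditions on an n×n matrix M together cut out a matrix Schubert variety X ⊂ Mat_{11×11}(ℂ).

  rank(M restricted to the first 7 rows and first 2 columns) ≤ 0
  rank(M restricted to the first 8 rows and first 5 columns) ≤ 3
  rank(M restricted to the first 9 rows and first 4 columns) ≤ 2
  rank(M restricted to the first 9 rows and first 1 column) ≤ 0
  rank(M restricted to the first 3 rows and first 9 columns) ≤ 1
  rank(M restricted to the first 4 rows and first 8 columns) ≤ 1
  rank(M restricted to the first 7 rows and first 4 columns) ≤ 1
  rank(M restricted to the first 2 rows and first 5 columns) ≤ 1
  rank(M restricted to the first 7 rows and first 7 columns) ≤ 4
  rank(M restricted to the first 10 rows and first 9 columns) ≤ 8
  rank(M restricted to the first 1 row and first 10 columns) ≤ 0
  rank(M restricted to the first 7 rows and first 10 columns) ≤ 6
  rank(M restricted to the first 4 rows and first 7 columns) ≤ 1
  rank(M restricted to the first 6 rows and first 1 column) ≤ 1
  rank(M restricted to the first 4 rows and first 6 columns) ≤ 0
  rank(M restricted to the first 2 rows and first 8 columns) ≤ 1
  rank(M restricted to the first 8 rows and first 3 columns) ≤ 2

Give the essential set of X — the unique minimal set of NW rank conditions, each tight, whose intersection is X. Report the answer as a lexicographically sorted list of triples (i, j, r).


The tightest implied rank at each (i,j), from the 17 conditions:

  R[1]: 0, 0, 0, 0, 0, 0, 0, 0, 0, 0, 1
  R[2]: 0, 0, 0, 0, 0, 0, 1, 1, 1, 1, 2
  R[3]: 0, 0, 0, 0, 0, 0, 1, 1, 1, 2, 3
  R[4]: 0, 0, 0, 0, 0, 0, 1, 1, 2, 3, 4
  R[5]: 0, 0, 1, 1, 1, 1, 2, 2, 3, 4, 5
  R[6]: 0, 0, 1, 1, 2, 2, 3, 3, 4, 5, 6
  R[7]: 0, 0, 1, 1, 2, 3, 4, 4, 5, 6, 7
  R[8]: 0, 1, 2, 2, 3, 4, 5, 5, 6, 7, 8
  R[9]: 0, 1, 2, 2, 3, 4, 5, 6, 7, 8, 9
  R[10]: 1, 2, 3, 3, 4, 5, 6, 7, 8, 9, 10
  R[11]: 1, 2, 3, 4, 5, 6, 7, 8, 9, 10, 11

giving w = (11, 7, 10, 9, 3, 5, 6, 2, 8, 1, 4) via Δ²R.

|D(w)|=42, |Ess(w)|=8:

[(1, 10, 0), (3, 9, 1), (4, 6, 0), (4, 8, 1), (7, 2, 0), (7, 4, 1), (9, 1, 0), (9, 4, 2)]


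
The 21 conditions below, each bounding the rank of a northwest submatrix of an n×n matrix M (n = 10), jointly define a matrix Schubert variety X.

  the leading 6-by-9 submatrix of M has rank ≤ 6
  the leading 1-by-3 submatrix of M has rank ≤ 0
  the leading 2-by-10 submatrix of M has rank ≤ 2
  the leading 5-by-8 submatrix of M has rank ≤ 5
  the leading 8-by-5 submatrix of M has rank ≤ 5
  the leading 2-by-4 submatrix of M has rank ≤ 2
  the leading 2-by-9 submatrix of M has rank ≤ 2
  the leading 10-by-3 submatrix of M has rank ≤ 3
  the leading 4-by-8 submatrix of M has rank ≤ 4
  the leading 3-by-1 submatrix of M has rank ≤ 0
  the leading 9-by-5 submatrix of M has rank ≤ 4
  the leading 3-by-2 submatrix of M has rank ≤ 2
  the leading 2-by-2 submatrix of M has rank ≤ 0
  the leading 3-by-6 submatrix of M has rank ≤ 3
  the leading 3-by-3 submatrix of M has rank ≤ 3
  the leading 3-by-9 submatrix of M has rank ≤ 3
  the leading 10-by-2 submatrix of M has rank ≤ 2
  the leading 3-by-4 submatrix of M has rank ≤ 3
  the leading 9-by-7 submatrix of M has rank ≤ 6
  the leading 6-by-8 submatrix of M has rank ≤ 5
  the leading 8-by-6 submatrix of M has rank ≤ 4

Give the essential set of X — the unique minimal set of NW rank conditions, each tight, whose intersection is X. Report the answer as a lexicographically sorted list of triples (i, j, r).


Propagating the 21 rank bounds to every northwest block:

  R[1]: 0  0  0  1  1  1  1  1  1  1
  R[2]: 0  0  1  2  2  2  2  2  2  2
  R[3]: 0  1  2  3  3  3  3  3  3  3
  R[4]: 1  2  3  4  4  4  4  4  4  4
  R[5]: 1  2  3  4  4  4  5  5  5  5
  R[6]: 1  2  3  4  4  4  5  5  6  6
  R[7]: 1  2  3  4  4  4  5  6  7  7
  R[8]: 1  2  3  4  4  4  5  6  7  8
  R[9]: 1  2  3  4  4  5  6  7  8  9
  R[10]: 1  2  3  4  5  6  7  8  9  10

the unique w with this rank table is (4, 3, 2, 1, 7, 9, 8, 10, 6, 5).

Fulton essential set (6 of the 16 Rothe cells):

[(1, 3, 0), (2, 2, 0), (3, 1, 0), (6, 8, 5), (8, 6, 4), (9, 5, 4)]


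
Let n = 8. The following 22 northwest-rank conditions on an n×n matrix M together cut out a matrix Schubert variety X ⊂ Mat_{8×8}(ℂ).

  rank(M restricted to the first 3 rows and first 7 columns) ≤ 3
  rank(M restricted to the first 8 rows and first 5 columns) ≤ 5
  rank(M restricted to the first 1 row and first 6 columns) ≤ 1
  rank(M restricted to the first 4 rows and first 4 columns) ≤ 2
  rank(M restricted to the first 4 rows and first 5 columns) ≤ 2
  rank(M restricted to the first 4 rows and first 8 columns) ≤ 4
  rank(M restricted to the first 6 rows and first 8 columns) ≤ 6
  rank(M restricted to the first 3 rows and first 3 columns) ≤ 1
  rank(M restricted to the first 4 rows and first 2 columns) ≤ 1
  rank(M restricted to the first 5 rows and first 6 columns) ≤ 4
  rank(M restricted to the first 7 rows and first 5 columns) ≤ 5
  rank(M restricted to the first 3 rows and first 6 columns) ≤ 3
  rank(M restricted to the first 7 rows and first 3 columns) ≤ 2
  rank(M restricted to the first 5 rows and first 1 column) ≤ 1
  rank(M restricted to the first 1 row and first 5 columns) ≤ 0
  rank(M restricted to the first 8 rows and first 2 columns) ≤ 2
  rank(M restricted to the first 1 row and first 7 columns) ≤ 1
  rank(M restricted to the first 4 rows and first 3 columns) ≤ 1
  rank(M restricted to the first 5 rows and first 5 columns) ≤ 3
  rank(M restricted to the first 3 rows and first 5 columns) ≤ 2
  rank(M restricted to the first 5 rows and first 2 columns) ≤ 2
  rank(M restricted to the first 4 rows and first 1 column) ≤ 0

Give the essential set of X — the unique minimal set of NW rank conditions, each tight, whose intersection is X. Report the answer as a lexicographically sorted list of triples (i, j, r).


Reconstructing r_w from the 22 given conditions:

  i=1: 0 | 0 | 0 | 0 | 0 | 1 | 1 | 1
  i=2: 0 | 1 | 1 | 1 | 1 | 2 | 2 | 2
  i=3: 0 | 1 | 1 | 2 | 2 | 3 | 3 | 3
  i=4: 0 | 1 | 1 | 2 | 2 | 3 | 4 | 4
  i=5: 1 | 2 | 2 | 3 | 3 | 4 | 5 | 5
  i=6: 1 | 2 | 2 | 3 | 4 | 5 | 6 | 6
  i=7: 1 | 2 | 2 | 3 | 4 | 5 | 6 | 7
  i=8: 1 | 2 | 3 | 4 | 5 | 6 | 7 | 8

hence w(1..8) = (6, 2, 4, 7, 1, 5, 8, 3).

Rothe diagram D(w) (13 cells), 5 SE-corners (essential conditions):

[(1, 5, 0), (4, 1, 0), (4, 3, 1), (4, 5, 2), (7, 3, 2)]


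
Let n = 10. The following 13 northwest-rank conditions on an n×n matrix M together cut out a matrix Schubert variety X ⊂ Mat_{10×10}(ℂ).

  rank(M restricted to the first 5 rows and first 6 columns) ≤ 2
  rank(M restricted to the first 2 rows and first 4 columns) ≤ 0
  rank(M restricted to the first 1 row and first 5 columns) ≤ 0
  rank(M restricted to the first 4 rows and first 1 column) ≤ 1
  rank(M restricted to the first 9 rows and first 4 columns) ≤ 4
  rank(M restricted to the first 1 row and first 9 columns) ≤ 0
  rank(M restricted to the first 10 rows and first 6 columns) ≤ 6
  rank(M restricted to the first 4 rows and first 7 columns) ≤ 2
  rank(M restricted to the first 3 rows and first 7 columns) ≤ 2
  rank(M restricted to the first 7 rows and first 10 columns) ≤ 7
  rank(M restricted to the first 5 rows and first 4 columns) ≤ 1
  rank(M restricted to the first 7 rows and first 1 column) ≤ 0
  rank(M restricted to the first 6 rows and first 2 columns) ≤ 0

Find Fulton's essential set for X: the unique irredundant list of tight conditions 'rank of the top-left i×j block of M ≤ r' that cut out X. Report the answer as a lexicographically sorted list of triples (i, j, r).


The tightest implied rank at each (i,j), from the 13 conditions:

  i=1: 0 | 0 | 0 | 0 | 0 | 0 | 0 | 0 | 0 | 1
  i=2: 0 | 0 | 0 | 0 | 1 | 1 | 1 | 1 | 1 | 2
  i=3: 0 | 0 | 1 | 1 | 2 | 2 | 2 | 2 | 2 | 3
  i=4: 0 | 0 | 1 | 1 | 2 | 2 | 2 | 3 | 3 | 4
  i=5: 0 | 0 | 1 | 1 | 2 | 2 | 3 | 4 | 4 | 5
  i=6: 0 | 0 | 1 | 2 | 3 | 3 | 4 | 5 | 5 | 6
  i=7: 0 | 1 | 2 | 3 | 4 | 4 | 5 | 6 | 6 | 7
  i=8: 1 | 2 | 3 | 4 | 5 | 5 | 6 | 7 | 7 | 8
  i=9: 1 | 2 | 3 | 4 | 5 | 6 | 7 | 8 | 8 | 9
  i=10: 1 | 2 | 3 | 4 | 5 | 6 | 7 | 8 | 9 | 10

reading off 1-entries of Δ²R: w = (10, 5, 3, 8, 7, 4, 2, 1, 6, 9).

ℓ(w)=27; the 7 essential cells (i,j,r):

[(1, 9, 0), (2, 4, 0), (4, 7, 2), (5, 4, 1), (5, 6, 2), (6, 2, 0), (7, 1, 0)]


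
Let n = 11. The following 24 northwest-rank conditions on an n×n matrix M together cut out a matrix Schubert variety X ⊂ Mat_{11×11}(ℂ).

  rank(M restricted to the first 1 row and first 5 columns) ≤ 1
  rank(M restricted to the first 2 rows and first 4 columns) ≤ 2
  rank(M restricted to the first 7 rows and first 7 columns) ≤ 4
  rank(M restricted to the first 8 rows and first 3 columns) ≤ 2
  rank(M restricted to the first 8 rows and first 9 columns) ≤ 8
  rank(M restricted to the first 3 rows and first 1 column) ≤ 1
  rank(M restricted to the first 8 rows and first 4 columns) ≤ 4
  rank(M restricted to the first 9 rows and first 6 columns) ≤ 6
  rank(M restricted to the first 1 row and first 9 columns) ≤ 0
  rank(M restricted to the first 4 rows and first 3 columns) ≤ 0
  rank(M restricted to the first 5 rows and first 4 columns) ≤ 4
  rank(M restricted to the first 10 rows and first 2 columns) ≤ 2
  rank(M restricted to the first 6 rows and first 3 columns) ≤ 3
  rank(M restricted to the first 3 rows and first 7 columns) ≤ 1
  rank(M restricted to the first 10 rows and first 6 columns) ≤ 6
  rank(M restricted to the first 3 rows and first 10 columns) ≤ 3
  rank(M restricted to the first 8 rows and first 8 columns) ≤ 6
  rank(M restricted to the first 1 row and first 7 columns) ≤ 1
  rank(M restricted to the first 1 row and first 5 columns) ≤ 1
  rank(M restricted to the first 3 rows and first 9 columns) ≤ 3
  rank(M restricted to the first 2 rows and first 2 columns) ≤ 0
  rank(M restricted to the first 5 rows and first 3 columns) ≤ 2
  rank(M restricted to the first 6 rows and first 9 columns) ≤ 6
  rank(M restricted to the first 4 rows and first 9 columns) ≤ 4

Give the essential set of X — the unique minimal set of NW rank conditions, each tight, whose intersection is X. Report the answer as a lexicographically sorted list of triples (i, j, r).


The tightest implied rank at each (i,j), from the 24 conditions:

  0 | 0 | 0 | 0 | 0 | 0 | 0 | 0 | 0 | 1 | 1
  0 | 0 | 0 | 1 | 1 | 1 | 1 | 1 | 1 | 2 | 2
  0 | 0 | 0 | 1 | 1 | 1 | 1 | 2 | 2 | 3 | 3
  0 | 0 | 0 | 1 | 2 | 2 | 2 | 3 | 3 | 4 | 4
  1 | 1 | 1 | 2 | 3 | 3 | 3 | 4 | 4 | 5 | 5
  1 | 2 | 2 | 3 | 4 | 4 | 4 | 5 | 5 | 6 | 6
  1 | 2 | 2 | 3 | 4 | 4 | 4 | 5 | 6 | 7 | 7
  1 | 2 | 2 | 3 | 4 | 5 | 5 | 6 | 7 | 8 | 8
  1 | 2 | 3 | 4 | 5 | 6 | 6 | 7 | 8 | 9 | 9
  1 | 2 | 3 | 4 | 5 | 6 | 7 | 8 | 9 | 10 | 10
  1 | 2 | 3 | 4 | 5 | 6 | 7 | 8 | 9 | 10 | 11

so w = (10, 4, 8, 5, 1, 2, 9, 6, 3, 7, 11).

D(w) has 25 cells with 5 SE-corners; essential set:

[(1, 9, 0), (3, 7, 1), (4, 3, 0), (7, 7, 4), (8, 3, 2)]


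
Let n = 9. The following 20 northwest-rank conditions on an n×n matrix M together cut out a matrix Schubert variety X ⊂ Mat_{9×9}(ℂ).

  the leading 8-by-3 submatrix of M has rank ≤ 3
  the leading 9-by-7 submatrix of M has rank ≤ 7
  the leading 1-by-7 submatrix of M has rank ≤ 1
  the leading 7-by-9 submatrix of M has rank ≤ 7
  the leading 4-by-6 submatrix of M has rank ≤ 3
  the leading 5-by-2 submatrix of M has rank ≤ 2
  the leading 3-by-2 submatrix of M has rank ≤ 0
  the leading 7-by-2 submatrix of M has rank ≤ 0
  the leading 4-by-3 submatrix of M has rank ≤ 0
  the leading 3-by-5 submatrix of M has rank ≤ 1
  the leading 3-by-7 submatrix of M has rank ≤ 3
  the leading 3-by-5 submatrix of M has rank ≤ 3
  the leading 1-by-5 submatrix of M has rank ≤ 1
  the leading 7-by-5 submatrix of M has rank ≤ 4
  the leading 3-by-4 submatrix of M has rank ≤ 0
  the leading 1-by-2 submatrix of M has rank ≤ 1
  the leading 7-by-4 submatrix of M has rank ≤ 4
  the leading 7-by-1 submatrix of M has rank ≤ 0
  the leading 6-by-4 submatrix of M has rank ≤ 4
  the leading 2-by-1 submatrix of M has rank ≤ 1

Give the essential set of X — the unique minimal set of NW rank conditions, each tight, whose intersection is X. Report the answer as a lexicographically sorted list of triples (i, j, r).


Rank table r_w(9×9) implied by the 20 constraints:

  R[1]: 0, 0, 0, 0, 1, 1, 1, 1, 1
  R[2]: 0, 0, 0, 0, 1, 2, 2, 2, 2
  R[3]: 0, 0, 0, 0, 1, 2, 3, 3, 3
  R[4]: 0, 0, 0, 1, 2, 3, 4, 4, 4
  R[5]: 0, 0, 1, 2, 3, 4, 5, 5, 5
  R[6]: 0, 0, 1, 2, 3, 4, 5, 6, 6
  R[7]: 0, 0, 1, 2, 3, 4, 5, 6, 7
  R[8]: 1, 1, 2, 3, 4, 5, 6, 7, 8
  R[9]: 1, 2, 3, 4, 5, 6, 7, 8, 9

reading off 1-entries of Δ²R: w = (5, 6, 7, 4, 3, 8, 9, 1, 2).

ℓ(w)=21; the 3 essential cells (i,j,r):

[(3, 4, 0), (4, 3, 0), (7, 2, 0)]


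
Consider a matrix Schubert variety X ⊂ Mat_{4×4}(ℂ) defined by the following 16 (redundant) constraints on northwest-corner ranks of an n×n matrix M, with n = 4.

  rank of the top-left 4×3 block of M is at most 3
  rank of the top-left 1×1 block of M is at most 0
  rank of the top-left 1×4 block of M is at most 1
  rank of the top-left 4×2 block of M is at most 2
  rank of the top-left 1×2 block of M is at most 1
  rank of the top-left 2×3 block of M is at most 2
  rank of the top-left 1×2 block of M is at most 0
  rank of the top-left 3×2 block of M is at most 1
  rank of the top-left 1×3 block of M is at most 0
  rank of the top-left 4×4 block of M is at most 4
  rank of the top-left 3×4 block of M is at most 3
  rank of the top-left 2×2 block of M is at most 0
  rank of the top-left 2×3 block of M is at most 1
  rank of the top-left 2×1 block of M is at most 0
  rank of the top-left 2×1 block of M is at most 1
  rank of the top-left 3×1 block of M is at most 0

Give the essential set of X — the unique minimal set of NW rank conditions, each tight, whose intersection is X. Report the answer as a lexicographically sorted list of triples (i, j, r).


The tightest implied rank at each (i,j), from the 16 conditions:

  row 1: 0 | 0 | 0 | 1
  row 2: 0 | 0 | 1 | 2
  row 3: 0 | 1 | 2 | 3
  row 4: 1 | 2 | 3 | 4

so w = (4, 3, 2, 1).

D(w) has 6 cells with 3 SE-corners; essential set:

[(1, 3, 0), (2, 2, 0), (3, 1, 0)]


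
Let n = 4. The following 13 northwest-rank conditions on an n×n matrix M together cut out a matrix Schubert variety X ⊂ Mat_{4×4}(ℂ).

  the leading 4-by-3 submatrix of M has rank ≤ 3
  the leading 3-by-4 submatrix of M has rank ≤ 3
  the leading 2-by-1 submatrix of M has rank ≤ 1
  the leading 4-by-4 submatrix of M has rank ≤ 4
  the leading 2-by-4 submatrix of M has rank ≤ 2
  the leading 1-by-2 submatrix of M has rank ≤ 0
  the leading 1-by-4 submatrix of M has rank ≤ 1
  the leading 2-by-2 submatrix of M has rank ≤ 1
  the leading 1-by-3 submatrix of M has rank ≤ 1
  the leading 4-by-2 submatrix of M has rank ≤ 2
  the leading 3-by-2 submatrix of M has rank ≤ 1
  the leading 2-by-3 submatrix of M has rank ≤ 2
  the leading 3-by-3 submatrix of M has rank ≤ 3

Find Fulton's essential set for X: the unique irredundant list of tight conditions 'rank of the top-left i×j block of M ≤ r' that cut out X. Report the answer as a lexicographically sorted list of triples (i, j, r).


Rank table r_w(4×4) implied by the 13 constraints:

  i=1: 0 | 0 | 1 | 1
  i=2: 1 | 1 | 2 | 2
  i=3: 1 | 1 | 2 | 3
  i=4: 1 | 2 | 3 | 4

reading off 1-entries of Δ²R: w = (3, 1, 4, 2).

Rothe diagram D(w) (3 cells), 2 SE-corners (essential conditions):

[(1, 2, 0), (3, 2, 1)]


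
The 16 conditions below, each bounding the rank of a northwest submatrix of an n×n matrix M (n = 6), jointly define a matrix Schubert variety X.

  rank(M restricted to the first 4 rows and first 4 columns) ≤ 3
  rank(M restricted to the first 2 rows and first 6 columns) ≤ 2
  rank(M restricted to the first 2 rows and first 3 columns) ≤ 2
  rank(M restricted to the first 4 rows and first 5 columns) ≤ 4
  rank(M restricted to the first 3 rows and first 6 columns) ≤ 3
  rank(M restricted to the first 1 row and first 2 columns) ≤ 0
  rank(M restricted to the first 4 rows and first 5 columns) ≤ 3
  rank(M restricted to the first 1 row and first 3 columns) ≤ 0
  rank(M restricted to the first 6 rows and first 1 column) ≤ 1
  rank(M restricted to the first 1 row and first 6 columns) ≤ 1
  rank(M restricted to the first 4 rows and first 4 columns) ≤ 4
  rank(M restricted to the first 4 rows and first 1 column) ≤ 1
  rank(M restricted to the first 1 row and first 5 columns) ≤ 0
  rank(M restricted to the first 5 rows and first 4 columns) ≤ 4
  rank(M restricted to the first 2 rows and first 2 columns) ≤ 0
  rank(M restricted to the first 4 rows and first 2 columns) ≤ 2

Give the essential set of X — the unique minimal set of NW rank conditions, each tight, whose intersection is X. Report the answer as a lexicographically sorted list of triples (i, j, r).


The tightest implied rank at each (i,j), from the 16 conditions:

  i=1: 0  0  0  0  0  1
  i=2: 0  0  1  1  1  2
  i=3: 1  1  2  2  2  3
  i=4: 1  2  3  3  3  4
  i=5: 1  2  3  4  4  5
  i=6: 1  2  3  4  5  6

so w = (6, 3, 1, 2, 4, 5).

|D(w)|=7, |Ess(w)|=2:

[(1, 5, 0), (2, 2, 0)]
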